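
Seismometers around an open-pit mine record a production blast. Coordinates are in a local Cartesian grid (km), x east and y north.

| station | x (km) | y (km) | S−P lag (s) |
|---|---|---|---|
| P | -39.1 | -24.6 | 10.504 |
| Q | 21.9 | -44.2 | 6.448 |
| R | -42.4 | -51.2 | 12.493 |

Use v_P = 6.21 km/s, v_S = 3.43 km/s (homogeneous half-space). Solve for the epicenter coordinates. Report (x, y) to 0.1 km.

Distance from S−P lag: d = Δt · v_P v_S / (v_P − v_S) = Δt · (6.21·3.43)/(6.21−3.43) ≈ 7.6620·Δt.
So d_P = 80.48, d_Q = 49.40, d_R = 95.72 km.
Circle about each station: (x + 39.1)² + (y + 24.6)² = 80.48²; (x − 21.9)² + (y + 44.2)² = 49.40²; (x + 42.4)² + (y + 51.2)² = 95.72².
Subtracting pairs of circle equations eliminates x²+y² and gives linear equations (the radical axes):
122.0 x − 39.2 y = 4335.95
-6.6 x − 53.2 y = -400.06
Solving the 2×2 system: x ≈ 36.5, y ≈ 3.0 km.
Check against P (with the unrounded x, y): √((x + 39.1)²+(y + 24.6)²) = 80.48 ≈ 80.48 km. ✓

36.5 km east, 3.0 km north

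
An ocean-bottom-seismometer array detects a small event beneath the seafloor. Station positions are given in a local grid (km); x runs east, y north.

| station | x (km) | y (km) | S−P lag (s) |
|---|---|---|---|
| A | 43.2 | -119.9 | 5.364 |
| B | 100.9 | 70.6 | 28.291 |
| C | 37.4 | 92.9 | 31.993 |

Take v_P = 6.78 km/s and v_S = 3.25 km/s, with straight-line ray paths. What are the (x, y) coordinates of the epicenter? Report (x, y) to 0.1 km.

Distance from S−P lag: d = Δt · v_P v_S / (v_P − v_S) = Δt · (6.78·3.25)/(6.78−3.25) ≈ 6.2422·Δt.
So d_A = 33.48, d_B = 176.60, d_C = 199.71 km.
Circle about each station: (x − 43.2)² + (y + 119.9)² = 33.48²; (x − 100.9)² + (y − 70.6)² = 176.60²; (x − 37.4)² + (y − 92.9)² = 199.71².
Subtracting pairs of circle equations eliminates x²+y² and gives linear equations (the radical axes):
115.4 x + 381.0 y = -31143.73
-11.6 x + 425.6 y = -44976.25
Solving the 2×2 system: x ≈ 72.5, y ≈ -103.7 km.
Check against A (with the unrounded x, y): √((x − 43.2)²+(y + 119.9)²) = 33.48 ≈ 33.48 km. ✓

(72.5, -103.7)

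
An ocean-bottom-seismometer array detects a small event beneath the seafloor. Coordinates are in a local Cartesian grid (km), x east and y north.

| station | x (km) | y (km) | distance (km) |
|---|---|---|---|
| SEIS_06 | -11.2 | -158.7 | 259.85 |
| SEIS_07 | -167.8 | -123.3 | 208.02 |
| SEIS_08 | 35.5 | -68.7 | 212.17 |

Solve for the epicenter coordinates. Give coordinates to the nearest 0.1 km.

(-117.3, 78.5)

Circle about each station: (x + 11.2)² + (y + 158.7)² = 259.85²; (x + 167.8)² + (y + 123.3)² = 208.02²; (x − 35.5)² + (y + 68.7)² = 212.17².
Subtracting the SEIS_06 equation from the SEIS_07 and SEIS_08 equations removes the quadratic terms:
-313.2 x + 70.8 y = 42298.30
93.4 x + 180.0 y = 3174.72
Solving the 2×2 system: x ≈ -117.3, y ≈ 78.5 km.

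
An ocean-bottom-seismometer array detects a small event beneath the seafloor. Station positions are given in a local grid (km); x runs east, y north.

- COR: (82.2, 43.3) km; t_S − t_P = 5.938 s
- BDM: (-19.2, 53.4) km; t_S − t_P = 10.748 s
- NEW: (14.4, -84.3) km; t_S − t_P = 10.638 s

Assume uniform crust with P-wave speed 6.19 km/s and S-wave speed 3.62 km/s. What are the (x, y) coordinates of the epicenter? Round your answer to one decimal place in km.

Distance from S−P lag: d = Δt · v_P v_S / (v_P − v_S) = Δt · (6.19·3.62)/(6.19−3.62) ≈ 8.7190·Δt.
So d_COR = 51.77, d_BDM = 93.71, d_NEW = 92.75 km.
Circle about each station: (x − 82.2)² + (y − 43.3)² = 51.77²; (x + 19.2)² + (y − 53.4)² = 93.71²; (x − 14.4)² + (y + 84.3)² = 92.75².
Subtracting the COR equation from the BDM and NEW equations removes the quadratic terms:
-202.8 x + 20.2 y = -11512.96
-135.6 x − 255.2 y = -7240.31
Solving the 2×2 system: x ≈ 56.6, y ≈ -1.7 km.

56.6 km east, -1.7 km north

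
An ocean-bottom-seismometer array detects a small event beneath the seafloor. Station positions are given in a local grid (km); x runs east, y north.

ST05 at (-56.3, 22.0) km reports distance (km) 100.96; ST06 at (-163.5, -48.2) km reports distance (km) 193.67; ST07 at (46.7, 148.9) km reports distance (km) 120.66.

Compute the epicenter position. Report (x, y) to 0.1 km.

Circle about each station: (x + 56.3)² + (y − 22.0)² = 100.96²; (x + 163.5)² + (y + 48.2)² = 193.67²; (x − 46.7)² + (y − 148.9)² = 120.66².
Subtracting the ST05 equation from the ST06 and ST07 equations removes the quadratic terms:
-214.4 x − 140.4 y = -1913.35
206.0 x + 253.8 y = 16332.50
Solving the 2×2 system: x ≈ -70.9, y ≈ 121.9 km.
Check against ST05 (with the unrounded x, y): √((x + 56.3)²+(y − 22.0)²) = 100.96 ≈ 100.96 km. ✓

x ≈ -70.9 km, y ≈ 121.9 km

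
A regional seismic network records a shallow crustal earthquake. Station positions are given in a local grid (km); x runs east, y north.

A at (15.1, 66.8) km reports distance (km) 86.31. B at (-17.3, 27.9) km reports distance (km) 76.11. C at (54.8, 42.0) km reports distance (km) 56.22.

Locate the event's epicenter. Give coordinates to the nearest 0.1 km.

46.5 km east, -13.6 km north

Circle about each station: (x − 15.1)² + (y − 66.8)² = 86.31²; (x + 17.3)² + (y − 27.9)² = 76.11²; (x − 54.8)² + (y − 42.0)² = 56.22².
Subtracting pairs of circle equations eliminates x²+y² and gives linear equations (the radical axes):
-64.8 x − 77.8 y = -1955.87
79.4 x − 49.6 y = 4365.52
Solving the 2×2 system: x ≈ 46.5, y ≈ -13.6 km.
Check against A (with the unrounded x, y): √((x − 15.1)²+(y − 66.8)²) = 86.30 ≈ 86.31 km. ✓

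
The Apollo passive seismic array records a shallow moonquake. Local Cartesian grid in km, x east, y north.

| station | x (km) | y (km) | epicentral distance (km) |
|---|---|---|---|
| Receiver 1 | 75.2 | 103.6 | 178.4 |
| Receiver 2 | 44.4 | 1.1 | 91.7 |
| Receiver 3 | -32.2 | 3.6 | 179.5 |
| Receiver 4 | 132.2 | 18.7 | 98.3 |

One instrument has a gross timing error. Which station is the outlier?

Receiver 3

Solve using three stations at a time. Using Receiver 1, Receiver 2, Receiver 4 (subtract circle equations pairwise → linear system) gives (x, y) ≈ (97.8, -73.3).
Distances from that point to each station vs reported:
  Receiver 1: calculated 178.4 vs reported 178.4 → residual 0.0 km
  Receiver 2: calculated 91.6 vs reported 91.7 → residual 0.1 km
  Receiver 3: calculated 151.1 vs reported 179.5 → residual 28.4 km
  Receiver 4: calculated 98.2 vs reported 98.3 → residual 0.1 km
Receiver 1, Receiver 2, Receiver 4 are mutually consistent (residuals ≈ 0); Receiver 3 is off by 28.4 km.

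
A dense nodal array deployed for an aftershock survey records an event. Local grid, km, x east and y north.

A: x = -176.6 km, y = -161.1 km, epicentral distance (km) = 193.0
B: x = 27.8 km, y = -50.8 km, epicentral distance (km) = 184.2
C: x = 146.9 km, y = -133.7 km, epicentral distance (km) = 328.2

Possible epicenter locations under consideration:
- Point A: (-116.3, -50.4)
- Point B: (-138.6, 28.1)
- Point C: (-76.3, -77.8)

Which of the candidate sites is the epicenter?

For each candidate, compare |candidate − station| to the reported distance:
Point A: residuals A 66.9, B 40.1, C 52.1 → max 66.9 km
Point B: residuals A 0.0, B 0.0, C 0.0 → max 0.0 km
Point C: residuals A 62.6, B 76.7, C 98.1 → max 98.1 km
Only Point B has all residuals ≈ 0.

Point B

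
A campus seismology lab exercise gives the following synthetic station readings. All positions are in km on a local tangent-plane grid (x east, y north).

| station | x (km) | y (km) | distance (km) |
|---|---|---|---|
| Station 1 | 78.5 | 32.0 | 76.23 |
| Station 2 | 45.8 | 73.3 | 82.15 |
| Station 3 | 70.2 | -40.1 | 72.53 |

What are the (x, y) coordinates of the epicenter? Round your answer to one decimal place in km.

(9.5, -0.4)

Circle about each station: (x − 78.5)² + (y − 32.0)² = 76.23²; (x − 45.8)² + (y − 73.3)² = 82.15²; (x − 70.2)² + (y + 40.1)² = 72.53².
Subtracting pairs of circle equations eliminates x²+y² and gives linear equations (the radical axes):
-65.4 x + 82.6 y = -653.33
-16.6 x − 144.2 y = -99.79
Solving the 2×2 system: x ≈ 9.5, y ≈ -0.4 km.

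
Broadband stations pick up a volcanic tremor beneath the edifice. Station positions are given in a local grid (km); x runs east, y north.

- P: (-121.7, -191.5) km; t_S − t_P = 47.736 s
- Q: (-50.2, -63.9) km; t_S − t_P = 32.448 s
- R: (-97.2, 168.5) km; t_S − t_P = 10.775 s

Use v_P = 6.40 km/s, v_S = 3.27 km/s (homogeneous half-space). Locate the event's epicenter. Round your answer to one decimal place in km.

Distance from S−P lag: d = Δt · v_P v_S / (v_P − v_S) = Δt · (6.40·3.27)/(6.40−3.27) ≈ 6.6863·Δt.
So d_P = 319.18, d_Q = 216.96, d_R = 72.04 km.
Circle about each station: (x + 121.7)² + (y + 191.5)² = 319.18²; (x + 50.2)² + (y + 63.9)² = 216.96²; (x + 97.2)² + (y − 168.5)² = 72.04².
Subtracting the P equation from the Q and R equations removes the quadratic terms:
143.0 x + 255.2 y = 9924.34
49.0 x + 720.0 y = 83043.06
Solving the 2×2 system: x ≈ -155.3, y ≈ 125.9 km.

x ≈ -155.3 km, y ≈ 125.9 km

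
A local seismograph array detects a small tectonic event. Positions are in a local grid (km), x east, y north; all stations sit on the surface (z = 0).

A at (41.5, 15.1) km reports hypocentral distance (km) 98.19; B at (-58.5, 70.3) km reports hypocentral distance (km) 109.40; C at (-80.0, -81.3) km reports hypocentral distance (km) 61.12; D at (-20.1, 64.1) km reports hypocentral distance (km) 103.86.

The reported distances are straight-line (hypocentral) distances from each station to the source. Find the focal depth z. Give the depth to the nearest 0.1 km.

Each station gives a sphere (x−x_i)² + (y−y_i)² + z² = d_i² (stations at z=0).
Subtracting the A sphere from B and C: z² cancels, leaving linear equations in x and y:
-200.0 x + 110.4 y = 4087.00
-243.0 x − 192.8 y = 16965.05
Solving: x ≈ -40.695, y ≈ -36.702 km (keep extra digits for the depth step; rounded: -40.7, -36.7).
Then from the A sphere: z² = 98.19² − (x − 41.5)² − (y − 15.1)² with x = -40.695, y = -36.702, so z ≈ 14.206 ≈ 14.2 km.

14.2 km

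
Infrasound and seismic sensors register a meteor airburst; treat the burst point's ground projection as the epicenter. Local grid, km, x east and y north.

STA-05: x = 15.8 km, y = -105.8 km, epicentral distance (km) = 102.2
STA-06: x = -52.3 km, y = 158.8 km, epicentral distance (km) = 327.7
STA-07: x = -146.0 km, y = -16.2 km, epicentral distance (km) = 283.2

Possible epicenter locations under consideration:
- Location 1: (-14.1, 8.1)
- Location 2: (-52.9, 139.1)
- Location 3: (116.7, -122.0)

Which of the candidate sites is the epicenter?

For each candidate, compare |candidate − station| to the reported distance:
Location 1: residuals STA-05 15.6, STA-06 172.2, STA-07 149.1 → max 172.2 km
Location 2: residuals STA-05 152.2, STA-06 308.0, STA-07 102.1 → max 308.0 km
Location 3: residuals STA-05 0.0, STA-06 0.0, STA-07 0.0 → max 0.0 km
Only Location 3 has all residuals ≈ 0.

Location 3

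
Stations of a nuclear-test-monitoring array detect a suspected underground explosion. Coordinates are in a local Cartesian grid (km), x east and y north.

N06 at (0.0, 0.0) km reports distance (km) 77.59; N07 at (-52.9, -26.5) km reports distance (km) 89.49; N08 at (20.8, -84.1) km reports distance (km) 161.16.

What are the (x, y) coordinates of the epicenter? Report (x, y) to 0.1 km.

(-45.7, 62.7)

Circle about each station: x² + y² = 77.59²; (x + 52.9)² + (y + 26.5)² = 89.49²; (x − 20.8)² + (y + 84.1)² = 161.16².
Subtracting the N06 equation from the N07 and N08 equations removes the quadratic terms:
-105.8 x − 53.0 y = 1512.41
41.6 x − 168.2 y = -12446.89
Solving the 2×2 system: x ≈ -45.7, y ≈ 62.7 km.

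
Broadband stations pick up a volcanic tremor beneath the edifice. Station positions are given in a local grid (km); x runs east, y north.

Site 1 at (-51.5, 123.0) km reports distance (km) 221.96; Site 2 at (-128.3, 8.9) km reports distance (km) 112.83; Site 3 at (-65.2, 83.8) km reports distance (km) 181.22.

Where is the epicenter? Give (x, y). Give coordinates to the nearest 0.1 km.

Circle about each station: (x + 51.5)² + (y − 123.0)² = 221.96²; (x + 128.3)² + (y − 8.9)² = 112.83²; (x + 65.2)² + (y − 83.8)² = 181.22².
Subtracting pairs of circle equations eliminates x²+y² and gives linear equations (the radical axes):
-153.6 x − 228.2 y = 35294.48
-27.4 x − 78.4 y = 9917.78
Solving the 2×2 system: x ≈ -87.0, y ≈ -96.1 km.

(-87.0, -96.1)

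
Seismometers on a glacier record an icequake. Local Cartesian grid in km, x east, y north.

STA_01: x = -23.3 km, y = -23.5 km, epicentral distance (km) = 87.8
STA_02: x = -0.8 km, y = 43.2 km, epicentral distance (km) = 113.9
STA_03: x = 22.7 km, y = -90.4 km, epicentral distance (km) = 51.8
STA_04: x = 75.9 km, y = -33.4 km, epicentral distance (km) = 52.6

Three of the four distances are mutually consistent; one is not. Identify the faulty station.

STA_04

Solve using three stations at a time. Using STA_01, STA_02, STA_03 (subtract circle equations pairwise → linear system) gives (x, y) ≈ (59.2, -53.6).
Distances from that point to each station vs reported:
  STA_01: calculated 87.8 vs reported 87.8 → residual 0.0 km
  STA_02: calculated 113.9 vs reported 113.9 → residual 0.0 km
  STA_03: calculated 51.8 vs reported 51.8 → residual 0.0 km
  STA_04: calculated 26.3 vs reported 52.6 → residual 26.3 km
STA_01, STA_02, STA_03 are mutually consistent (residuals ≈ 0); STA_04 is off by 26.3 km.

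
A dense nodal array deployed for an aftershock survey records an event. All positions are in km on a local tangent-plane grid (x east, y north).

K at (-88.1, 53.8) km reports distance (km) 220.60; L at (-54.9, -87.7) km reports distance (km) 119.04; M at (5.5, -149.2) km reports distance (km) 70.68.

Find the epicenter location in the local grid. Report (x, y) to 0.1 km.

Circle about each station: (x + 88.1)² + (y − 53.8)² = 220.60²; (x + 54.9)² + (y + 87.7)² = 119.04²; (x − 5.5)² + (y + 149.2)² = 70.68².
Subtracting the K equation from the L and M equations removes the quadratic terms:
66.4 x − 283.0 y = 34543.09
187.2 x − 406.0 y = 55303.54
Solving the 2×2 system: x ≈ 62.5, y ≈ -107.4 km.

(62.5, -107.4)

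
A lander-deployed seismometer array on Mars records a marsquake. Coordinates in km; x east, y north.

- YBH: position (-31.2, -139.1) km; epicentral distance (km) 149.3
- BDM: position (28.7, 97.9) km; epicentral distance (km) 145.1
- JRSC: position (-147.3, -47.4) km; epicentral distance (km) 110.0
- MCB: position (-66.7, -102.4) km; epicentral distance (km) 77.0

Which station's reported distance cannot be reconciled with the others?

Solve using three stations at a time. Using BDM, JRSC, MCB (subtract circle equations pairwise → linear system) gives (x, y) ≈ (-38.6, -30.7).
Distances from that point to each station vs reported:
  YBH: calculated 108.7 vs reported 149.3 → residual 40.6 km
  BDM: calculated 145.1 vs reported 145.1 → residual 0.0 km
  JRSC: calculated 110.0 vs reported 110.0 → residual 0.0 km
  MCB: calculated 77.0 vs reported 77.0 → residual 0.0 km
BDM, JRSC, MCB are mutually consistent (residuals ≈ 0); YBH is off by 40.6 km.

YBH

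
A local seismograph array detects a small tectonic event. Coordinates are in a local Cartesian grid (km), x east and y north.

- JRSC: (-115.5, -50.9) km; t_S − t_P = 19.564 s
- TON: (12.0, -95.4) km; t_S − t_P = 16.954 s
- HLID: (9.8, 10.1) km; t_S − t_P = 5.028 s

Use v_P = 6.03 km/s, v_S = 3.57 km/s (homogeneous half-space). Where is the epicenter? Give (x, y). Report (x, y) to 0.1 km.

x ≈ 20.8 km, y ≈ 52.7 km

Distance from S−P lag: d = Δt · v_P v_S / (v_P − v_S) = Δt · (6.03·3.57)/(6.03−3.57) ≈ 8.7509·Δt.
So d_JRSC = 171.20, d_TON = 148.36, d_HLID = 44.00 km.
Circle about each station: (x + 115.5)² + (y + 50.9)² = 171.20²; (x − 12.0)² + (y + 95.4)² = 148.36²; (x − 9.8)² + (y − 10.1)² = 44.00².
Subtracting pairs of circle equations eliminates x²+y² and gives linear equations (the radical axes):
255.0 x − 89.0 y = 612.85
250.6 x + 122.0 y = 11640.43
Solving the 2×2 system: x ≈ 20.8, y ≈ 52.7 km.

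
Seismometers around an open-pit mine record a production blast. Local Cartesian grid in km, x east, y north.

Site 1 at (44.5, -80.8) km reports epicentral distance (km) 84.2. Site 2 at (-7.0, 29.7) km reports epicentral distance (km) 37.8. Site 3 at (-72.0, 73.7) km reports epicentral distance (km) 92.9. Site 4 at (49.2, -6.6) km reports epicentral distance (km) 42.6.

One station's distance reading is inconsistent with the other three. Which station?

Solve using three stations at a time. Using Site 1, Site 2, Site 4 (subtract circle equations pairwise → linear system) gives (x, y) ≈ (6.6, -5.6).
Distances from that point to each station vs reported:
  Site 1: calculated 84.2 vs reported 84.2 → residual 0.0 km
  Site 2: calculated 37.8 vs reported 37.8 → residual 0.0 km
  Site 3: calculated 111.6 vs reported 92.9 → residual 18.7 km
  Site 4: calculated 42.6 vs reported 42.6 → residual 0.0 km
Site 1, Site 2, Site 4 are mutually consistent (residuals ≈ 0); Site 3 is off by 18.7 km.

Site 3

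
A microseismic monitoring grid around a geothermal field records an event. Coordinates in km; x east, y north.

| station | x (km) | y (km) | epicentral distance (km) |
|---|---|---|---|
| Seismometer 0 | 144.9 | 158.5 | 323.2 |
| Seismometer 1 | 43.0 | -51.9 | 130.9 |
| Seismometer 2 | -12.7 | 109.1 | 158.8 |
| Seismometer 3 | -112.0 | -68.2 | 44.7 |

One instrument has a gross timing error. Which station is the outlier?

Seismometer 0

Solve using three stations at a time. Using Seismometer 1, Seismometer 2, Seismometer 3 (subtract circle equations pairwise → linear system) gives (x, y) ≈ (-86.3, -31.6).
Distances from that point to each station vs reported:
  Seismometer 0: calculated 299.3 vs reported 323.2 → residual 23.9 km
  Seismometer 1: calculated 130.9 vs reported 130.9 → residual 0.0 km
  Seismometer 2: calculated 158.8 vs reported 158.8 → residual 0.0 km
  Seismometer 3: calculated 44.7 vs reported 44.7 → residual 0.0 km
Seismometer 1, Seismometer 2, Seismometer 3 are mutually consistent (residuals ≈ 0); Seismometer 0 is off by 23.9 km.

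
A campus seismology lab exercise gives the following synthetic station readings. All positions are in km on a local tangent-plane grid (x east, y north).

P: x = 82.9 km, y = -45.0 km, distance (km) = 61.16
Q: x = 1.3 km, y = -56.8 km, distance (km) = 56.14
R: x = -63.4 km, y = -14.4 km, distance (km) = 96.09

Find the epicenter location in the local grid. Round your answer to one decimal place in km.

Circle about each station: (x − 82.9)² + (y + 45.0)² = 61.16²; (x − 1.3)² + (y + 56.8)² = 56.14²; (x + 63.4)² + (y + 14.4)² = 96.09².
Subtracting pairs of circle equations eliminates x²+y² and gives linear equations (the radical axes):
-163.2 x − 23.6 y = -5080.63
-292.6 x + 61.2 y = -10163.23
Solving the 2×2 system: x ≈ 32.6, y ≈ -10.2 km.

(32.6, -10.2)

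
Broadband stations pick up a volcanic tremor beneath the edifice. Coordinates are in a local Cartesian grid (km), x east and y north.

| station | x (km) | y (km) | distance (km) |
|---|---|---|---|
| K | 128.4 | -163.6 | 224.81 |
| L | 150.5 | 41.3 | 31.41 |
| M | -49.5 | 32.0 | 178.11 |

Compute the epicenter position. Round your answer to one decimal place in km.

Circle about each station: (x − 128.4)² + (y + 163.6)² = 224.81²; (x − 150.5)² + (y − 41.3)² = 31.41²; (x + 49.5)² + (y − 32.0)² = 178.11².
Subtracting the K equation from the L and M equations removes the quadratic terms:
44.2 x + 409.8 y = 30657.37
-355.8 x + 391.2 y = -20960.91
Solving the 2×2 system: x ≈ 126.2, y ≈ 61.2 km.

126.2 km east, 61.2 km north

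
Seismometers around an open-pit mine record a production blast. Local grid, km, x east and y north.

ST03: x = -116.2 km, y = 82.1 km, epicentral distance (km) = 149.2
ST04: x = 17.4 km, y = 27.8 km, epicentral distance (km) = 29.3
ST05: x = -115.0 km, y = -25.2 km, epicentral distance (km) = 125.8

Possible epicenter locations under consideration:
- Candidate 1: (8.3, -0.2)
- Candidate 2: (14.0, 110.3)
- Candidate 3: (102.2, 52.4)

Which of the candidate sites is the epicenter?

For each candidate, compare |candidate − station| to the reported distance:
Candidate 1: residuals ST03 0.0, ST04 0.1, ST05 0.0 → max 0.1 km
Candidate 2: residuals ST03 16.0, ST04 53.3, ST05 61.3 → max 61.3 km
Candidate 3: residuals ST03 71.2, ST04 59.0, ST05 104.8 → max 104.8 km
Only Candidate 1 has all residuals ≈ 0.

Candidate 1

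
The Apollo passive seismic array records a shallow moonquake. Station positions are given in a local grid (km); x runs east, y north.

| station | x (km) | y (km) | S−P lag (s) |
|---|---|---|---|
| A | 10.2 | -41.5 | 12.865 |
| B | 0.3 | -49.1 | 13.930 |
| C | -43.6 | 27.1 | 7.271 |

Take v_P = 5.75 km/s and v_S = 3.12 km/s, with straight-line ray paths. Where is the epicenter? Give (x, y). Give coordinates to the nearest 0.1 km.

(2.3, 45.9)

Distance from S−P lag: d = Δt · v_P v_S / (v_P − v_S) = Δt · (5.75·3.12)/(5.75−3.12) ≈ 6.8213·Δt.
So d_A = 87.76, d_B = 95.02, d_C = 49.60 km.
Circle about each station: (x − 10.2)² + (y + 41.5)² = 87.76²; (x − 0.3)² + (y + 49.1)² = 95.02²; (x + 43.6)² + (y − 27.1)² = 49.60².
Subtracting the A equation from the B and C equations removes the quadratic terms:
-19.8 x − 15.2 y = -742.37
-107.6 x + 137.2 y = 6050.74
Solving the 2×2 system: x ≈ 2.3, y ≈ 45.9 km.
Check against A (with the unrounded x, y): √((x − 10.2)²+(y + 41.5)²) = 87.74 ≈ 87.76 km. ✓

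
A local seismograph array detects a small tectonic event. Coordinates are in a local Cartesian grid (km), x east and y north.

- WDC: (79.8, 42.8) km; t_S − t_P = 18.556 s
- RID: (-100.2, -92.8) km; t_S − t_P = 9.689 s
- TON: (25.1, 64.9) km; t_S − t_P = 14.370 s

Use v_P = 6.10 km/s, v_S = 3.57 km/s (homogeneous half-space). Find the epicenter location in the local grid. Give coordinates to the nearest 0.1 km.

x ≈ -68.9 km, y ≈ -15.5 km

Distance from S−P lag: d = Δt · v_P v_S / (v_P − v_S) = Δt · (6.10·3.57)/(6.10−3.57) ≈ 8.6075·Δt.
So d_WDC = 159.72, d_RID = 83.40, d_TON = 123.69 km.
Circle about each station: (x − 79.8)² + (y − 42.8)² = 159.72²; (x + 100.2)² + (y + 92.8)² = 83.40²; (x − 25.1)² + (y − 64.9)² = 123.69².
Subtracting pairs of circle equations eliminates x²+y² and gives linear equations (the radical axes):
-360.0 x − 271.2 y = 29006.92
-109.4 x + 44.2 y = 6853.40
Solving the 2×2 system: x ≈ -68.9, y ≈ -15.5 km.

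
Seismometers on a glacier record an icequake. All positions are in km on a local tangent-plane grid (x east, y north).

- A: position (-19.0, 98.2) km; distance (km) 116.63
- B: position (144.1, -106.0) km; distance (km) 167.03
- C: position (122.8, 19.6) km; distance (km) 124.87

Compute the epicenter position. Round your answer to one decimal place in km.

Circle about each station: (x + 19.0)² + (y − 98.2)² = 116.63²; (x − 144.1)² + (y + 106.0)² = 167.03²; (x − 122.8)² + (y − 19.6)² = 124.87².
Subtracting pairs of circle equations eliminates x²+y² and gives linear equations (the radical axes):
326.2 x − 408.4 y = 7700.11
283.6 x − 157.2 y = 3469.80
Solving the 2×2 system: x ≈ 3.2, y ≈ -16.3 km.

x ≈ 3.2 km, y ≈ -16.3 km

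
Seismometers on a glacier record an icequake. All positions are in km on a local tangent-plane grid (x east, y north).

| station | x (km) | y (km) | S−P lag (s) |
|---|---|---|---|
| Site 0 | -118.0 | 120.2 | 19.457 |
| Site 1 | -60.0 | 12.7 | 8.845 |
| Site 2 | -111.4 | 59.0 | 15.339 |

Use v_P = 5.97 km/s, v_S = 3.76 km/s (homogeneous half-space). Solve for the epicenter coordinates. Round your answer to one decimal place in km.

Distance from S−P lag: d = Δt · v_P v_S / (v_P − v_S) = Δt · (5.97·3.76)/(5.97−3.76) ≈ 10.1571·Δt.
So d_Site 0 = 197.63, d_Site 1 = 89.84, d_Site 2 = 155.80 km.
Circle about each station: (x + 118.0)² + (y − 120.2)² = 197.63²; (x + 60.0)² + (y − 12.7)² = 89.84²; (x + 111.4)² + (y − 59.0)² = 155.80².
Subtracting pairs of circle equations eliminates x²+y² and gives linear equations (the radical axes):
116.0 x − 215.0 y = 6375.64
13.2 x − 122.4 y = 2302.90
Solving the 2×2 system: x ≈ 25.1, y ≈ -16.1 km.
Check against Site 0 (with the unrounded x, y): √((x + 118.0)²+(y − 120.2)²) = 197.64 ≈ 197.63 km. ✓

x ≈ 25.1 km, y ≈ -16.1 km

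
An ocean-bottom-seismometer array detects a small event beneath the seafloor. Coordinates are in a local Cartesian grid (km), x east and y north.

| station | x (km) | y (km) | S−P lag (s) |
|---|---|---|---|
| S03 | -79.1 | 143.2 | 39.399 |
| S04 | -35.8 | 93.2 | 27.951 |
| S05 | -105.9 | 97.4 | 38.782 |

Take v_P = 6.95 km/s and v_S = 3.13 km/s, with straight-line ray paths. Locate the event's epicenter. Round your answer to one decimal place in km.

Distance from S−P lag: d = Δt · v_P v_S / (v_P − v_S) = Δt · (6.95·3.13)/(6.95−3.13) ≈ 5.6946·Δt.
So d_S03 = 224.36, d_S04 = 159.17, d_S05 = 220.85 km.
Circle about each station: (x + 79.1)² + (y − 143.2)² = 224.36²; (x + 35.8)² + (y − 93.2)² = 159.17²; (x + 105.9)² + (y − 97.4)² = 220.85².
Subtracting the S03 equation from the S04 and S05 equations removes the quadratic terms:
86.6 x − 100.0 y = 8207.15
-53.6 x − 91.6 y = -4498.79
Solving the 2×2 system: x ≈ 90.4, y ≈ -3.8 km.

90.4 km east, -3.8 km north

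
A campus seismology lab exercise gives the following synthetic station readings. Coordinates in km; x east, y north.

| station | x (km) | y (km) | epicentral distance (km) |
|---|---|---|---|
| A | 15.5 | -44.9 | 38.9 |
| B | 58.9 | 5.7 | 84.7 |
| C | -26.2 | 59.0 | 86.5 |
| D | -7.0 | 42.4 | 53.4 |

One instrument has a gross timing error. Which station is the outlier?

D

Solve using three stations at a time. Using A, B, C (subtract circle equations pairwise → linear system) gives (x, y) ≈ (-19.1, -27.2).
Distances from that point to each station vs reported:
  A: calculated 38.9 vs reported 38.9 → residual 0.0 km
  B: calculated 84.7 vs reported 84.7 → residual 0.0 km
  C: calculated 86.5 vs reported 86.5 → residual 0.0 km
  D: calculated 70.7 vs reported 53.4 → residual 17.3 km
A, B, C are mutually consistent (residuals ≈ 0); D is off by 17.3 km.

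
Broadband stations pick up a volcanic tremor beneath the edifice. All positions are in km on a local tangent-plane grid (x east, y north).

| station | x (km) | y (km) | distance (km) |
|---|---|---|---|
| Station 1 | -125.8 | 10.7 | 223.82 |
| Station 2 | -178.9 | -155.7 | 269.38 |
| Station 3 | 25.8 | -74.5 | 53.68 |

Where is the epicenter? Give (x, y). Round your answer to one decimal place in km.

Circle about each station: (x + 125.8)² + (y − 10.7)² = 223.82²; (x + 178.9)² + (y + 155.7)² = 269.38²; (x − 25.8)² + (y + 74.5)² = 53.68².
Subtracting the Station 1 equation from the Station 2 and Station 3 equations removes the quadratic terms:
-106.2 x − 332.8 y = 17837.38
303.2 x − 170.4 y = 37489.61
Solving the 2×2 system: x ≈ 79.3, y ≈ -78.9 km.

x ≈ 79.3 km, y ≈ -78.9 km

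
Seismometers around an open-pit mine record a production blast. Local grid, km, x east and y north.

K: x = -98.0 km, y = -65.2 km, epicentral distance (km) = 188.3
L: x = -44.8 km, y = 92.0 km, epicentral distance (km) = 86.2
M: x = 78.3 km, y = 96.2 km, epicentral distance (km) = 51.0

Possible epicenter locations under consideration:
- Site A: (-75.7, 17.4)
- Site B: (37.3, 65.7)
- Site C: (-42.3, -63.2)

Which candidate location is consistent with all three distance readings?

Site B

For each candidate, compare |candidate − station| to the reported distance:
Site A: residuals K 102.7, L 5.5, M 122.0 → max 122.0 km
Site B: residuals K 0.0, L 0.0, M 0.1 → max 0.1 km
Site C: residuals K 132.6, L 69.0, M 148.9 → max 148.9 km
Only Site B has all residuals ≈ 0.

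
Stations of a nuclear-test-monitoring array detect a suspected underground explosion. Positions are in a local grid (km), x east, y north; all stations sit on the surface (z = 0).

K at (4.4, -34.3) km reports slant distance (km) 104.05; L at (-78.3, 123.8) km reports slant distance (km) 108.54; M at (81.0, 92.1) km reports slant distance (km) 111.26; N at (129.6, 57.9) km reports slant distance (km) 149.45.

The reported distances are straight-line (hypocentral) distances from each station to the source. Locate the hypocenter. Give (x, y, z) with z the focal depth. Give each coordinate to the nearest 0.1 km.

x ≈ -11.0 km, y ≈ 55.3 km, depth ≈ 50.6 km

Each station gives a sphere (x−x_i)² + (y−y_i)² + z² = d_i² (stations at z=0).
Subtracting the K sphere from L and M: z² cancels, leaving linear equations in x and y:
-165.4 x + 316.2 y = 19306.95
153.2 x + 252.8 y = 12295.17
Solving: x ≈ -11.003, y ≈ 55.304 km (keep extra digits for the depth step; rounded: -11.0, 55.3).
Then from the K sphere: z² = 104.05² − (x − 4.4)² − (y + 34.3)² with x = -11.003, y = 55.304, so z ≈ 50.599 ≈ 50.6 km.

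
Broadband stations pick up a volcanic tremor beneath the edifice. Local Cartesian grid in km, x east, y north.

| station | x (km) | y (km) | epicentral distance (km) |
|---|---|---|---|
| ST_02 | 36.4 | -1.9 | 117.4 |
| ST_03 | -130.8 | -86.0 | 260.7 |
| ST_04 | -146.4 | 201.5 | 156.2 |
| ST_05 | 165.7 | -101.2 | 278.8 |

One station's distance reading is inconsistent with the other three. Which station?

Solve using three stations at a time. Using ST_02, ST_04, ST_05 (subtract circle equations pairwise → linear system) gives (x, y) ≈ (-39.0, 88.1).
Distances from that point to each station vs reported:
  ST_02: calculated 117.4 vs reported 117.4 → residual 0.0 km
  ST_03: calculated 196.8 vs reported 260.7 → residual 63.9 km
  ST_04: calculated 156.2 vs reported 156.2 → residual 0.0 km
  ST_05: calculated 278.8 vs reported 278.8 → residual 0.0 km
ST_02, ST_04, ST_05 are mutually consistent (residuals ≈ 0); ST_03 is off by 63.9 km.

ST_03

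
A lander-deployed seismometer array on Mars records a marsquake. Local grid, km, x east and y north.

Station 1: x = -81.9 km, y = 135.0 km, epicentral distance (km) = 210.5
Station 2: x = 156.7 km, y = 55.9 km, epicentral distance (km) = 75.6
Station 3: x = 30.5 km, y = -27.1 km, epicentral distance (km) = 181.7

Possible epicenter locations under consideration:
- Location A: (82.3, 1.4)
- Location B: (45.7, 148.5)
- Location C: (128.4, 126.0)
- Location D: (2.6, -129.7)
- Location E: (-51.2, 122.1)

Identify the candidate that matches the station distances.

For each candidate, compare |candidate − station| to the reported distance:
Location A: residuals Station 1 1.2, Station 2 16.6, Station 3 122.6 → max 122.6 km
Location B: residuals Station 1 82.2, Station 2 69.0, Station 3 5.4 → max 82.2 km
Location C: residuals Station 1 0.0, Station 2 0.0, Station 3 0.0 → max 0.0 km
Location D: residuals Station 1 67.4, Station 2 165.6, Station 3 75.4 → max 165.6 km
Location E: residuals Station 1 177.2, Station 2 142.6, Station 3 11.6 → max 177.2 km
Only Location C has all residuals ≈ 0.

Location C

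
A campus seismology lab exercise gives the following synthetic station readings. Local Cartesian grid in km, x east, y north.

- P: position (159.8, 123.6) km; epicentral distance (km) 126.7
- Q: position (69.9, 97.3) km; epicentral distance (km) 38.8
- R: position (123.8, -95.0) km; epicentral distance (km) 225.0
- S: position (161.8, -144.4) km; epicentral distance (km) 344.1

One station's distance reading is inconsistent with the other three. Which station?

S

Solve using three stations at a time. Using P, Q, R (subtract circle equations pairwise → linear system) gives (x, y) ≈ (33.7, 111.2).
Distances from that point to each station vs reported:
  P: calculated 126.7 vs reported 126.7 → residual 0.0 km
  Q: calculated 38.7 vs reported 38.8 → residual 0.1 km
  R: calculated 225.0 vs reported 225.0 → residual 0.0 km
  S: calculated 285.9 vs reported 344.1 → residual 58.2 km
P, Q, R are mutually consistent (residuals ≈ 0); S is off by 58.2 km.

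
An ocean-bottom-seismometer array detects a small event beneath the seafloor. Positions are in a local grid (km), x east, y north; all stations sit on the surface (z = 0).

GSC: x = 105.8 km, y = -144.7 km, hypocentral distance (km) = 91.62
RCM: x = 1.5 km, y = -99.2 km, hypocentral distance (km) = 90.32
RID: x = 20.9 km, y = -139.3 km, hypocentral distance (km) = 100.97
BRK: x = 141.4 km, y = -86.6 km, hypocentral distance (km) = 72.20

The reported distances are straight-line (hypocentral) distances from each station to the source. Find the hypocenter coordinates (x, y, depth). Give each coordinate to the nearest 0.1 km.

Each station gives a sphere (x−x_i)² + (y−y_i)² + z² = d_i² (stations at z=0).
Subtracting the GSC sphere from RCM and RID: z² cancels, leaving linear equations in x and y:
-208.6 x + 91.0 y = -22052.32
-169.8 x + 10.8 y = -14091.15
Solving: x ≈ 79.107, y ≈ -60.995 km (keep extra digits for the depth step; rounded: 79.1, -61.0).
Then from the GSC sphere: z² = 91.62² − (x − 105.8)² − (y + 144.7)² with x = 79.107, y = -60.995, so z ≈ 25.984 ≈ 26.0 km.

x ≈ 79.1 km, y ≈ -61.0 km, depth ≈ 26.0 km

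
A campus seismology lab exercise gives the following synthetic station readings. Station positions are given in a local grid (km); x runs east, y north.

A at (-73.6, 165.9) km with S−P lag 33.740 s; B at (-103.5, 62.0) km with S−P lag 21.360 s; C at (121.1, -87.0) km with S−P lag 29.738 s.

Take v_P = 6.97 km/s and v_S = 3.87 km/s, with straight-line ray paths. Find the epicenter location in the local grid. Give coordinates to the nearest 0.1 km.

(-135.4, -121.1)

Distance from S−P lag: d = Δt · v_P v_S / (v_P − v_S) = Δt · (6.97·3.87)/(6.97−3.87) ≈ 8.7013·Δt.
So d_A = 293.58, d_B = 185.86, d_C = 258.76 km.
Circle about each station: (x + 73.6)² + (y − 165.9)² = 293.58²; (x + 103.5)² + (y − 62.0)² = 185.86²; (x − 121.1)² + (y + 87.0)² = 258.76².
Subtracting pairs of circle equations eliminates x²+y² and gives linear equations (the radical axes):
-59.8 x − 207.8 y = 33261.76
389.4 x − 505.8 y = 8526.92
Solving the 2×2 system: x ≈ -135.4, y ≈ -121.1 km.
Check against A (with the unrounded x, y): √((x + 73.6)²+(y − 165.9)²) = 293.58 ≈ 293.58 km. ✓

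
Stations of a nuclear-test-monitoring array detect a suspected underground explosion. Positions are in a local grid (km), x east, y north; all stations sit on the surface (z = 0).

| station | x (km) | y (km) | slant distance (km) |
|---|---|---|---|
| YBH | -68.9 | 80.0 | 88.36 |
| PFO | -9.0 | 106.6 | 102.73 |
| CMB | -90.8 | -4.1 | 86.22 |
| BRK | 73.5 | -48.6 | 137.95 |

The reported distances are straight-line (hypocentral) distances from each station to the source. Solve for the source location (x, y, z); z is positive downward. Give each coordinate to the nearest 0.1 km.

(-30.6, 22.9, 55.5)

Each station gives a sphere (x−x_i)² + (y−y_i)² + z² = d_i² (stations at z=0).
Subtracting the YBH sphere from PFO and CMB: z² cancels, leaving linear equations in x and y:
119.8 x + 53.2 y = -2448.61
-43.8 x − 168.2 y = -2512.16
Solving: x ≈ -30.612, y ≈ 22.907 km (keep extra digits for the depth step; rounded: -30.6, 22.9).
Then from the YBH sphere: z² = 88.36² − (x + 68.9)² − (y − 80.0)² with x = -30.612, y = 22.907, so z ≈ 55.515 ≈ 55.5 km.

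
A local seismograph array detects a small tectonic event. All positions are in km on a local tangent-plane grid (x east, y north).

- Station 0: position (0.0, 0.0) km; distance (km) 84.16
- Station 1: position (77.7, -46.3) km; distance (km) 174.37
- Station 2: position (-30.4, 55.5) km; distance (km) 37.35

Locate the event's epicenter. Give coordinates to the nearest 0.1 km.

(-67.4, 50.4)

Circle about each station: x² + y² = 84.16²; (x − 77.7)² + (y + 46.3)² = 174.37²; (x + 30.4)² + (y − 55.5)² = 37.35².
Subtracting the Station 0 equation from the Station 1 and Station 2 equations removes the quadratic terms:
155.4 x − 92.6 y = -15141.01
-60.8 x + 111.0 y = 9692.29
Solving the 2×2 system: x ≈ -67.4, y ≈ 50.4 km.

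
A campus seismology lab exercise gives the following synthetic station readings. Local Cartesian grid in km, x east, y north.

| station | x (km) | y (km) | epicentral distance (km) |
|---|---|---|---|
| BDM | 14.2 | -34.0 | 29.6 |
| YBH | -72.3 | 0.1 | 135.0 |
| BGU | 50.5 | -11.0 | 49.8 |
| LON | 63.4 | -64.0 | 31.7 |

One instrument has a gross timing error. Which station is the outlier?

YBH

Solve using three stations at a time. Using BDM, BGU, LON (subtract circle equations pairwise → linear system) gives (x, y) ≈ (32.4, -57.4).
Distances from that point to each station vs reported:
  BDM: calculated 29.6 vs reported 29.6 → residual 0.0 km
  YBH: calculated 119.4 vs reported 135.0 → residual 15.6 km
  BGU: calculated 49.8 vs reported 49.8 → residual 0.0 km
  LON: calculated 31.7 vs reported 31.7 → residual 0.0 km
BDM, BGU, LON are mutually consistent (residuals ≈ 0); YBH is off by 15.6 km.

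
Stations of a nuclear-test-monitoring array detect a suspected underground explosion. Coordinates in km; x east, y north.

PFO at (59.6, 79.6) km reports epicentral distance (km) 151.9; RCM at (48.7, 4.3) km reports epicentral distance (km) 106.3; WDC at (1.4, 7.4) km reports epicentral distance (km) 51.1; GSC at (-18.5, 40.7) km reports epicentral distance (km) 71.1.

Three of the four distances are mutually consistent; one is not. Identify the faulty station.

Solve using three stations at a time. Using PFO, RCM, GSC (subtract circle equations pairwise → linear system) gives (x, y) ≈ (-54.6, -20.5).
Distances from that point to each station vs reported:
  PFO: calculated 151.9 vs reported 151.9 → residual 0.0 km
  RCM: calculated 106.3 vs reported 106.3 → residual 0.0 km
  WDC: calculated 62.6 vs reported 51.1 → residual 11.5 km
  GSC: calculated 71.1 vs reported 71.1 → residual 0.0 km
PFO, RCM, GSC are mutually consistent (residuals ≈ 0); WDC is off by 11.5 km.

WDC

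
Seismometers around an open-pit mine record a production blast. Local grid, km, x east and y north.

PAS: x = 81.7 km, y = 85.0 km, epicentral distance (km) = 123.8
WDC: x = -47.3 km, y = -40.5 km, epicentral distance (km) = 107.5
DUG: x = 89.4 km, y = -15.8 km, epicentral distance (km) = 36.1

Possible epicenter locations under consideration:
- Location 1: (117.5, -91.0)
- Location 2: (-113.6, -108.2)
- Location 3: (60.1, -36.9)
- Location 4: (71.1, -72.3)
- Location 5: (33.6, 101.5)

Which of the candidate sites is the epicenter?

For each candidate, compare |candidate − station| to the reported distance:
Location 1: residuals PAS 55.8, WDC 64.9, DUG 44.2 → max 64.9 km
Location 2: residuals PAS 150.9, WDC 12.7, DUG 186.9 → max 186.9 km
Location 3: residuals PAS 0.0, WDC 0.0, DUG 0.0 → max 0.0 km
Location 4: residuals PAS 33.9, WDC 15.1, DUG 23.3 → max 33.9 km
Location 5: residuals PAS 72.9, WDC 55.9, DUG 93.8 → max 93.8 km
Only Location 3 has all residuals ≈ 0.

Location 3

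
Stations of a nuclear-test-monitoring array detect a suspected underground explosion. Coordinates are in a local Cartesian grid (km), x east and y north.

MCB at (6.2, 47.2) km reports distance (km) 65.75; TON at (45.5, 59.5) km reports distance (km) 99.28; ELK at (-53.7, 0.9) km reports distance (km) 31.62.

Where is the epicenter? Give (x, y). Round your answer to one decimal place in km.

Circle about each station: (x − 6.2)² + (y − 47.2)² = 65.75²; (x − 45.5)² + (y − 59.5)² = 99.28²; (x + 53.7)² + (y − 0.9)² = 31.62².
Subtracting the MCB equation from the TON and ELK equations removes the quadratic terms:
78.6 x + 24.6 y = -2189.24
-119.8 x − 92.6 y = 3941.46
Solving the 2×2 system: x ≈ -24.4, y ≈ -11.0 km.

x ≈ -24.4 km, y ≈ -11.0 km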